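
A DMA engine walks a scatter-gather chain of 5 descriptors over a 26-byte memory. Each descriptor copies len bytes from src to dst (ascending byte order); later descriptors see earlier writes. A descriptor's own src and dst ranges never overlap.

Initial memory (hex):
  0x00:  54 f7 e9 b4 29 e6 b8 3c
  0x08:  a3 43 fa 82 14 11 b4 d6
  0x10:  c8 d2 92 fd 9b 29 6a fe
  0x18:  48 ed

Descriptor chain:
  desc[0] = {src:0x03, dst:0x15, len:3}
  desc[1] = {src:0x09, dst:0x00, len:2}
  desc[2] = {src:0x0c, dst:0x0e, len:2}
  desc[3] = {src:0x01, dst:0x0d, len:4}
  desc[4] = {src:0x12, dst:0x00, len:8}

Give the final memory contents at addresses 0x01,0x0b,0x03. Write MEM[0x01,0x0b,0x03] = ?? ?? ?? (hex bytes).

MEM[0x01,0x0b,0x03] = fd 82 b4

D0: mem[0x15..0x17] <- [b4 29 e6]
D1: mem[0x00..0x01] <- [43 fa]
D2: mem[0x0e..0x0f] <- [14 11]
D3: mem[0x0d..0x10] <- [fa e9 b4 29]
D4: mem[0x00..0x07] <- [92 fd 9b b4 29 e6 48 ed]
query mem[0x01]=0xfd, mem[0x0b]=0x82, mem[0x03]=0xb4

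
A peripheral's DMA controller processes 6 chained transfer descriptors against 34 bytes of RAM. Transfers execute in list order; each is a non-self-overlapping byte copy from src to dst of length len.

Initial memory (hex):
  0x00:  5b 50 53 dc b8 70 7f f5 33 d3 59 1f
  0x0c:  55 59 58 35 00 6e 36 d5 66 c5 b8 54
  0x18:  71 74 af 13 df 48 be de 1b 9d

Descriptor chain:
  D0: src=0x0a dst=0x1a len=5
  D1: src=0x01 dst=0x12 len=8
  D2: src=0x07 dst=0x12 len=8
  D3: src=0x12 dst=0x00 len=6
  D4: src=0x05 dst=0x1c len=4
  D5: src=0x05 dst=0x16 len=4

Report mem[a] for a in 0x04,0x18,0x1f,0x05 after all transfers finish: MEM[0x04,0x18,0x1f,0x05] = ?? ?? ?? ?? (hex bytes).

MEM[0x04,0x18,0x1f,0x05] = 1f f5 33 55

D0: mem[0x1a..0x1e] <- [59 1f 55 59 58]
D1: mem[0x12..0x19] <- [50 53 dc b8 70 7f f5 33]
D2: mem[0x12..0x19] <- [f5 33 d3 59 1f 55 59 58]
D3: mem[0x00..0x05] <- [f5 33 d3 59 1f 55]
D4: mem[0x1c..0x1f] <- [55 7f f5 33]
D5: mem[0x16..0x19] <- [55 7f f5 33]
query mem[0x04]=0x1f, mem[0x18]=0xf5, mem[0x1f]=0x33, mem[0x05]=0x55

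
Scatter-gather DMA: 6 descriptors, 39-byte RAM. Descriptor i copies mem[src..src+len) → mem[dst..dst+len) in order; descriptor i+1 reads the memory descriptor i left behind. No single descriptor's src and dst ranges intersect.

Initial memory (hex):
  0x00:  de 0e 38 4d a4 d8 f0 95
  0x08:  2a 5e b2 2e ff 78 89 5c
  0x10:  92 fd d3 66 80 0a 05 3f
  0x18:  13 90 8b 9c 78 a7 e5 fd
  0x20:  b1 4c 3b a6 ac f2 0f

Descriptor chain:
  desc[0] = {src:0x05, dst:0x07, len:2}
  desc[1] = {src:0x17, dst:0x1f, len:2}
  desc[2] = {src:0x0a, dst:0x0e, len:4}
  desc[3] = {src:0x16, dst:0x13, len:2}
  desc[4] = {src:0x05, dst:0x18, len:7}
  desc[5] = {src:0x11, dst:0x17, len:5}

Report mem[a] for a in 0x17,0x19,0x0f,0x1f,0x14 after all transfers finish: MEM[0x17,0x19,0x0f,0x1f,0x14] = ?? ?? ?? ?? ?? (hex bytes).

MEM[0x17,0x19,0x0f,0x1f,0x14] = 78 05 2e 3f 3f

#0 dst[0x07+2] := {0xd8,0xf0}
#1 dst[0x1f+2] := {0x3f,0x13}
#2 dst[0x0e+4] := {0xb2,0x2e,0xff,0x78}
#3 dst[0x13+2] := {0x05,0x3f}
#4 dst[0x18+7] := {0xd8,0xf0,0xd8,0xf0,0x5e,0xb2,0x2e}
#5 dst[0x17+5] := {0x78,0xd3,0x05,0x3f,0x0a}
query mem[0x17]=0x78, mem[0x19]=0x05, mem[0x0f]=0x2e, mem[0x1f]=0x3f, mem[0x14]=0x3f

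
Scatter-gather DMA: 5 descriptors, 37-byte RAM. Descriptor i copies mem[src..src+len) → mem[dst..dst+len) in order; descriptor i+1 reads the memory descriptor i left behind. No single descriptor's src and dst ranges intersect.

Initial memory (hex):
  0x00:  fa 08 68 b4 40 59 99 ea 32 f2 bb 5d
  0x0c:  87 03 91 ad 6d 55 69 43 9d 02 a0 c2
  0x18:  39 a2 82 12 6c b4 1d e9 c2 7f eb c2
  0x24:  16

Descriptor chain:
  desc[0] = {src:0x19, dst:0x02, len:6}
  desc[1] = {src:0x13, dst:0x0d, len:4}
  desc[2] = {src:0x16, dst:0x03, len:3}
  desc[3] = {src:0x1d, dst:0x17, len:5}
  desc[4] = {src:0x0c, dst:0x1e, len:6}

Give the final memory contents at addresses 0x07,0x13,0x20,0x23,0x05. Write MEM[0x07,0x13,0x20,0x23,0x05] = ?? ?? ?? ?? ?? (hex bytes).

MEM[0x07,0x13,0x20,0x23,0x05] = 1d 43 9d 55 39

  after D0: wrote 6B at 0x02 = a282126cb41d
  after D1: wrote 4B at 0x0d = 439d02a0
  after D2: wrote 3B at 0x03 = a0c239
  after D3: wrote 5B at 0x17 = b41de9c27f
  after D4: wrote 6B at 0x1e = 87439d02a055
query mem[0x07]=0x1d, mem[0x13]=0x43, mem[0x20]=0x9d, mem[0x23]=0x55, mem[0x05]=0x39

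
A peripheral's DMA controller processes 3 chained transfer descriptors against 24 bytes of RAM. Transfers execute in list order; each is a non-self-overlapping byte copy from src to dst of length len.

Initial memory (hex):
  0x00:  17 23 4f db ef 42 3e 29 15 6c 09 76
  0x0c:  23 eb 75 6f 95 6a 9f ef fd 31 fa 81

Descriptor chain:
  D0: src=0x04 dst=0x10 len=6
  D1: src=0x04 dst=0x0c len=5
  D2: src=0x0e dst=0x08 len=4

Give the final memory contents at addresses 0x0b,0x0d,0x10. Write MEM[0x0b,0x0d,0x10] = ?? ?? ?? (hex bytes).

MEM[0x0b,0x0d,0x10] = 42 42 15

D0: mem[0x10..0x15] <- [ef 42 3e 29 15 6c]
D1: mem[0x0c..0x10] <- [ef 42 3e 29 15]
D2: mem[0x08..0x0b] <- [3e 29 15 42]
query mem[0x0b]=0x42, mem[0x0d]=0x42, mem[0x10]=0x15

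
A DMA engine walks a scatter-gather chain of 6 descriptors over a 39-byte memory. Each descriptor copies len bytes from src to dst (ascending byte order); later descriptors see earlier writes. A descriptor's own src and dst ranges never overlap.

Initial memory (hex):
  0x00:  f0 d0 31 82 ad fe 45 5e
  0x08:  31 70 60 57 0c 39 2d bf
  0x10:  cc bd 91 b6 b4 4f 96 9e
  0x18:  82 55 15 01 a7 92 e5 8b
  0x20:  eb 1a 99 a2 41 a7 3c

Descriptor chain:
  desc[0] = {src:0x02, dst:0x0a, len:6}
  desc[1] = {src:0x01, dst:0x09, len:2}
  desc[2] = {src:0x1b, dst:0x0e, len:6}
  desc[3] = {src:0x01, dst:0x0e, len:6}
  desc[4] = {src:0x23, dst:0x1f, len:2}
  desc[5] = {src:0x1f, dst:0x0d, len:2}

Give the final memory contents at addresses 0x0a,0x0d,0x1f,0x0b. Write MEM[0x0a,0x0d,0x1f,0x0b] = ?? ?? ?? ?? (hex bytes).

MEM[0x0a,0x0d,0x1f,0x0b] = 31 a2 a2 82

  after D0: wrote 6B at 0x0a = 3182adfe455e
  after D1: wrote 2B at 0x09 = d031
  after D2: wrote 6B at 0x0e = 01a792e58beb
  after D3: wrote 6B at 0x0e = d03182adfe45
  after D4: wrote 2B at 0x1f = a241
  after D5: wrote 2B at 0x0d = a241
query mem[0x0a]=0x31, mem[0x0d]=0xa2, mem[0x1f]=0xa2, mem[0x0b]=0x82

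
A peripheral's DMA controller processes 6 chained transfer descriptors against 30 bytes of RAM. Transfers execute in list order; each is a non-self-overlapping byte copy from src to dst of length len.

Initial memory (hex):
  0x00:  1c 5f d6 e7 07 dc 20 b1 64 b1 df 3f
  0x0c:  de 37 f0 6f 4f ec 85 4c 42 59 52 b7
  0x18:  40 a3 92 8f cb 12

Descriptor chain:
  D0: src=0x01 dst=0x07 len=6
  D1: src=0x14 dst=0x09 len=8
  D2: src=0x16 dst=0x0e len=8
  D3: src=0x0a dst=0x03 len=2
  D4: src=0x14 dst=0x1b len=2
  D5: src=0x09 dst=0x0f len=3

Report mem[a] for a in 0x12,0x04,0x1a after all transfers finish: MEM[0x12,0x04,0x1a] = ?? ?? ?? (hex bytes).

MEM[0x12,0x04,0x1a] = 92 52 92

  after D0: wrote 6B at 0x07 = 5fd6e707dc20
  after D1: wrote 8B at 0x09 = 425952b740a3928f
  after D2: wrote 8B at 0x0e = 52b740a3928fcb12
  after D3: wrote 2B at 0x03 = 5952
  after D4: wrote 2B at 0x1b = cb12
  after D5: wrote 3B at 0x0f = 425952
query mem[0x12]=0x92, mem[0x04]=0x52, mem[0x1a]=0x92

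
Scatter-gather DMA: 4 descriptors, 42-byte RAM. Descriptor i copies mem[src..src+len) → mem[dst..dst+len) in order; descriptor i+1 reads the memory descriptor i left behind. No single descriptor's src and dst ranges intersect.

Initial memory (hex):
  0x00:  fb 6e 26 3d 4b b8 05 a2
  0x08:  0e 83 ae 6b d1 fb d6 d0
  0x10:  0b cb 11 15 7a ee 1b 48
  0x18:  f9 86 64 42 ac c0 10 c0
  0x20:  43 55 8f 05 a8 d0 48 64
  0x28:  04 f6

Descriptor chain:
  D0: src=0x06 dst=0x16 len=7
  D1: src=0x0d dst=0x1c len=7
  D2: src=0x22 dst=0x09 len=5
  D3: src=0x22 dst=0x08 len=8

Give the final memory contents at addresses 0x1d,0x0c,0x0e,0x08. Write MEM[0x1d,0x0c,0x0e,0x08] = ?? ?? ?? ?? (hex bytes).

[0] 0x06->0x16 len=7 : 05 a2 0e 83 ae 6b d1
[1] 0x0d->0x1c len=7 : fb d6 d0 0b cb 11 15
[2] 0x22->0x09 len=5 : 15 05 a8 d0 48
[3] 0x22->0x08 len=8 : 15 05 a8 d0 48 64 04 f6
query mem[0x1d]=0xd6, mem[0x0c]=0x48, mem[0x0e]=0x04, mem[0x08]=0x15

MEM[0x1d,0x0c,0x0e,0x08] = d6 48 04 15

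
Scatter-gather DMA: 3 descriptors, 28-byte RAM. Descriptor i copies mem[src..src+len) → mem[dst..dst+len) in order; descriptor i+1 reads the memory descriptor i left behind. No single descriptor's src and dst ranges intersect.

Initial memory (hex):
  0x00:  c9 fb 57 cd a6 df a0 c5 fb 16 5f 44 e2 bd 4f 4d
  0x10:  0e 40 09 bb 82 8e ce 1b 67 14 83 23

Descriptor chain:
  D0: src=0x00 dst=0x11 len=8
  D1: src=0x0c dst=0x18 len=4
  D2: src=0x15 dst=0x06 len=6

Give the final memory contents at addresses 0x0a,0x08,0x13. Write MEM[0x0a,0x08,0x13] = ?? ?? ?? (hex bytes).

MEM[0x0a,0x08,0x13] = bd a0 57

D0: mem[0x11..0x18] <- [c9 fb 57 cd a6 df a0 c5]
D1: mem[0x18..0x1b] <- [e2 bd 4f 4d]
D2: mem[0x06..0x0b] <- [a6 df a0 e2 bd 4f]
query mem[0x0a]=0xbd, mem[0x08]=0xa0, mem[0x13]=0x57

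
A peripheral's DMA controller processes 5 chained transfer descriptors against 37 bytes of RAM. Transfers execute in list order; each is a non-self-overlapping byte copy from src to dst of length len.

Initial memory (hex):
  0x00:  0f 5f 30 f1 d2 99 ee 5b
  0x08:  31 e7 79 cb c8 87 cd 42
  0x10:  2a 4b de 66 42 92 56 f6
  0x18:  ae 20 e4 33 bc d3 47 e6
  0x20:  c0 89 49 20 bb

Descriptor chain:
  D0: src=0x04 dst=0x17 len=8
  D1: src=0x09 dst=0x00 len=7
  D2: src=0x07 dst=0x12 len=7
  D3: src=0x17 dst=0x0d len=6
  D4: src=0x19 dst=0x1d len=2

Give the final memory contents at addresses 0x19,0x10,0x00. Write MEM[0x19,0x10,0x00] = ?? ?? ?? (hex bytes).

MEM[0x19,0x10,0x00] = ee 5b e7

[0] 0x04->0x17 len=8 : d2 99 ee 5b 31 e7 79 cb
[1] 0x09->0x00 len=7 : e7 79 cb c8 87 cd 42
[2] 0x07->0x12 len=7 : 5b 31 e7 79 cb c8 87
[3] 0x17->0x0d len=6 : c8 87 ee 5b 31 e7
[4] 0x19->0x1d len=2 : ee 5b
query mem[0x19]=0xee, mem[0x10]=0x5b, mem[0x00]=0xe7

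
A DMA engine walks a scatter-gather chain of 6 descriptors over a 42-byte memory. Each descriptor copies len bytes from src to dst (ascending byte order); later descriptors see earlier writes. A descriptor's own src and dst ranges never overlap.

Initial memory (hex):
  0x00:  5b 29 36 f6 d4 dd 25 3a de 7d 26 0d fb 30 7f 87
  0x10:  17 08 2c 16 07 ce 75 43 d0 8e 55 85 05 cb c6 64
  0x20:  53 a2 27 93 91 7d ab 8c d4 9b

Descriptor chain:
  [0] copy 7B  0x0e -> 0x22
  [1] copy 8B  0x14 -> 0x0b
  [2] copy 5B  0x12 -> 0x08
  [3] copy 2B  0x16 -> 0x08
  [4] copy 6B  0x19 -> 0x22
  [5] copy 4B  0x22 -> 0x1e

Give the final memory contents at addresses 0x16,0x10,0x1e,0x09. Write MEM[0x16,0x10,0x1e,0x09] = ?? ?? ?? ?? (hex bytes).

#0 dst[0x22+7] := {0x7f,0x87,0x17,0x08,0x2c,0x16,0x07}
#1 dst[0x0b+8] := {0x07,0xce,0x75,0x43,0xd0,0x8e,0x55,0x85}
#2 dst[0x08+5] := {0x85,0x16,0x07,0xce,0x75}
#3 dst[0x08+2] := {0x75,0x43}
#4 dst[0x22+6] := {0x8e,0x55,0x85,0x05,0xcb,0xc6}
#5 dst[0x1e+4] := {0x8e,0x55,0x85,0x05}
query mem[0x16]=0x75, mem[0x10]=0x8e, mem[0x1e]=0x8e, mem[0x09]=0x43

MEM[0x16,0x10,0x1e,0x09] = 75 8e 8e 43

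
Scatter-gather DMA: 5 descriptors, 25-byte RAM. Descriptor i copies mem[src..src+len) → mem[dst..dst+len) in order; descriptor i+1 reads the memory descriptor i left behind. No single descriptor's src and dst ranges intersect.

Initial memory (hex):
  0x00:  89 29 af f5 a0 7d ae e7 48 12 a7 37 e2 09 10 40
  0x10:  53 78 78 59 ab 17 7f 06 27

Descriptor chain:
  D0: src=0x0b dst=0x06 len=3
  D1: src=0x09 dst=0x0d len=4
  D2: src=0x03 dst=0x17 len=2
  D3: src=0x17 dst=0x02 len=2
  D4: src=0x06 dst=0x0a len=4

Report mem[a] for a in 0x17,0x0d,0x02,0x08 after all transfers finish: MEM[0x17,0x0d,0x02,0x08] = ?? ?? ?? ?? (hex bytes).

D0: mem[0x06..0x08] <- [37 e2 09]
D1: mem[0x0d..0x10] <- [12 a7 37 e2]
D2: mem[0x17..0x18] <- [f5 a0]
D3: mem[0x02..0x03] <- [f5 a0]
D4: mem[0x0a..0x0d] <- [37 e2 09 12]
query mem[0x17]=0xf5, mem[0x0d]=0x12, mem[0x02]=0xf5, mem[0x08]=0x09

MEM[0x17,0x0d,0x02,0x08] = f5 12 f5 09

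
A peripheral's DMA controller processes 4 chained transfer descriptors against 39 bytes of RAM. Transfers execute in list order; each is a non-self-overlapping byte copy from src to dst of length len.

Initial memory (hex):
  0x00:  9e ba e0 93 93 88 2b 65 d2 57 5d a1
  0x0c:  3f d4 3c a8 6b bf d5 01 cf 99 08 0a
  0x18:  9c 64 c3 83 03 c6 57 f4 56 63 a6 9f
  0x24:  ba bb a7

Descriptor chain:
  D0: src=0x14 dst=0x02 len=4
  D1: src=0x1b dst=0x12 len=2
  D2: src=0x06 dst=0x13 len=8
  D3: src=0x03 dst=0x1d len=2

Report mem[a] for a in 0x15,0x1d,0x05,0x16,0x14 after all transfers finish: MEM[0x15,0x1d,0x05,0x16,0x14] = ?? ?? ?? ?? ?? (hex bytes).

#0 dst[0x02+4] := {0xcf,0x99,0x08,0x0a}
#1 dst[0x12+2] := {0x83,0x03}
#2 dst[0x13+8] := {0x2b,0x65,0xd2,0x57,0x5d,0xa1,0x3f,0xd4}
#3 dst[0x1d+2] := {0x99,0x08}
query mem[0x15]=0xd2, mem[0x1d]=0x99, mem[0x05]=0x0a, mem[0x16]=0x57, mem[0x14]=0x65

MEM[0x15,0x1d,0x05,0x16,0x14] = d2 99 0a 57 65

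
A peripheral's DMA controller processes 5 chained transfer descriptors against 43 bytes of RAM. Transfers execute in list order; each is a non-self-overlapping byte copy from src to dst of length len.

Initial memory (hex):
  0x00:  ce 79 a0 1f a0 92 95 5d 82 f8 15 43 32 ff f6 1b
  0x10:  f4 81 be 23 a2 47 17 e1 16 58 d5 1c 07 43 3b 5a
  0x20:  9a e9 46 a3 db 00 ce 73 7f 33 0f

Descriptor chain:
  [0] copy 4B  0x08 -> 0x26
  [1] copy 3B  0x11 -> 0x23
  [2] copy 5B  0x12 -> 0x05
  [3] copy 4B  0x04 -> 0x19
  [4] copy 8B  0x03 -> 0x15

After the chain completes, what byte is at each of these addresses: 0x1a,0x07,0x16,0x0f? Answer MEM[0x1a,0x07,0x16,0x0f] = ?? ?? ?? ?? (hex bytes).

  after D0: wrote 4B at 0x26 = 82f81543
  after D1: wrote 3B at 0x23 = 81be23
  after D2: wrote 5B at 0x05 = be23a24717
  after D3: wrote 4B at 0x19 = a0be23a2
  after D4: wrote 8B at 0x15 = 1fa0be23a2471715
query mem[0x1a]=0x47, mem[0x07]=0xa2, mem[0x16]=0xa0, mem[0x0f]=0x1b

MEM[0x1a,0x07,0x16,0x0f] = 47 a2 a0 1b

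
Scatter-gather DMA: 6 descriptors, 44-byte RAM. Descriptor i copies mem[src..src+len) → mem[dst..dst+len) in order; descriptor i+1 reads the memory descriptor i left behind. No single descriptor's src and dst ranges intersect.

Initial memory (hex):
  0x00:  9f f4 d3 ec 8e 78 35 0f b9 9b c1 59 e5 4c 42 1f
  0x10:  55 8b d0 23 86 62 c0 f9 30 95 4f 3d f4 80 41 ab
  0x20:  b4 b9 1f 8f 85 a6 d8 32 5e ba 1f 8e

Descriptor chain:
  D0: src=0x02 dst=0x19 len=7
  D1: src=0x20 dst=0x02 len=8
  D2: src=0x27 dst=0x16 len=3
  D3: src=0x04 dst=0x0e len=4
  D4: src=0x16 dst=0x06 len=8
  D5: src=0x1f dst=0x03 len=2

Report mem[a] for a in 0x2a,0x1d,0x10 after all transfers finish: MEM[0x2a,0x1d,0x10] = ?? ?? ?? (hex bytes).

[0] 0x02->0x19 len=7 : d3 ec 8e 78 35 0f b9
[1] 0x20->0x02 len=8 : b4 b9 1f 8f 85 a6 d8 32
[2] 0x27->0x16 len=3 : 32 5e ba
[3] 0x04->0x0e len=4 : 1f 8f 85 a6
[4] 0x16->0x06 len=8 : 32 5e ba d3 ec 8e 78 35
[5] 0x1f->0x03 len=2 : b9 b4
query mem[0x2a]=0x1f, mem[0x1d]=0x35, mem[0x10]=0x85

MEM[0x2a,0x1d,0x10] = 1f 35 85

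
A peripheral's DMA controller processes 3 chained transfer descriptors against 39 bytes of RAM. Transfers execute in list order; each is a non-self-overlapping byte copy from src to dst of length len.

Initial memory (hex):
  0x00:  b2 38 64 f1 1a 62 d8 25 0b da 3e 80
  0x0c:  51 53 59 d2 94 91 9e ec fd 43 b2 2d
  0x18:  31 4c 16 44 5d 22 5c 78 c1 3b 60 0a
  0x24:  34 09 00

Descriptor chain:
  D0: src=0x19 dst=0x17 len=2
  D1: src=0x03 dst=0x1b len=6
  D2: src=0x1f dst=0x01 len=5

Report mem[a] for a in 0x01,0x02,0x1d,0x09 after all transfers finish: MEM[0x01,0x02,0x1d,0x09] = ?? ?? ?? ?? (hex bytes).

MEM[0x01,0x02,0x1d,0x09] = 25 0b 62 da

#0 dst[0x17+2] := {0x4c,0x16}
#1 dst[0x1b+6] := {0xf1,0x1a,0x62,0xd8,0x25,0x0b}
#2 dst[0x01+5] := {0x25,0x0b,0x3b,0x60,0x0a}
query mem[0x01]=0x25, mem[0x02]=0x0b, mem[0x1d]=0x62, mem[0x09]=0xda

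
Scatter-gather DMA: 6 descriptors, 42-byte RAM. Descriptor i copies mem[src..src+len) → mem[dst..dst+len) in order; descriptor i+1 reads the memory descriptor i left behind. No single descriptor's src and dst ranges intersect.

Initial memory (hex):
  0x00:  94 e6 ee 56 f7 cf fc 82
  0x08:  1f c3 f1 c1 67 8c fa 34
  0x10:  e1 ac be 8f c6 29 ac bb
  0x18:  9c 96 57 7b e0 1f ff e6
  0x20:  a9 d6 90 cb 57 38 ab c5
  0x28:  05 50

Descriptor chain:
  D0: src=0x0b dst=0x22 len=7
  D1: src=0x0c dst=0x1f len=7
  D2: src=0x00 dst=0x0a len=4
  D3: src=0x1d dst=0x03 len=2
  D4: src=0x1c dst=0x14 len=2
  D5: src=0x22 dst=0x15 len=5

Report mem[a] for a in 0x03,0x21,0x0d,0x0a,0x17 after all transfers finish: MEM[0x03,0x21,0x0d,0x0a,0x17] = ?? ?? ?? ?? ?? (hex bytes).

MEM[0x03,0x21,0x0d,0x0a,0x17] = 1f fa 56 94 ac

D0: mem[0x22..0x28] <- [c1 67 8c fa 34 e1 ac]
D1: mem[0x1f..0x25] <- [67 8c fa 34 e1 ac be]
D2: mem[0x0a..0x0d] <- [94 e6 ee 56]
D3: mem[0x03..0x04] <- [1f ff]
D4: mem[0x14..0x15] <- [e0 1f]
D5: mem[0x15..0x19] <- [34 e1 ac be 34]
query mem[0x03]=0x1f, mem[0x21]=0xfa, mem[0x0d]=0x56, mem[0x0a]=0x94, mem[0x17]=0xac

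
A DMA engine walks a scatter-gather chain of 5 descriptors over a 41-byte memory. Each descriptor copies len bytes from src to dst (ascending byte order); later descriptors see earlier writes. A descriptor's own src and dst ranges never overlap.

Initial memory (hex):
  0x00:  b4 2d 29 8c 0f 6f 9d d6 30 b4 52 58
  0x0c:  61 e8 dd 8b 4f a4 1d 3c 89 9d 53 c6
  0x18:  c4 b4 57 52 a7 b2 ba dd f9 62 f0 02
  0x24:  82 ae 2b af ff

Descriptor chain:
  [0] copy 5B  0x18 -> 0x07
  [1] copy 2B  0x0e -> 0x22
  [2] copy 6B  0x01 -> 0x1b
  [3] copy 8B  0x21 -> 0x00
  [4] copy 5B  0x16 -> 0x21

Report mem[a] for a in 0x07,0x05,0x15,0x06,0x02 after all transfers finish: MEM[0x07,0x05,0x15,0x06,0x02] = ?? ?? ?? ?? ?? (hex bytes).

MEM[0x07,0x05,0x15,0x06,0x02] = ff 2b 9d af 8b

D0: mem[0x07..0x0b] <- [c4 b4 57 52 a7]
D1: mem[0x22..0x23] <- [dd 8b]
D2: mem[0x1b..0x20] <- [2d 29 8c 0f 6f 9d]
D3: mem[0x00..0x07] <- [62 dd 8b 82 ae 2b af ff]
D4: mem[0x21..0x25] <- [53 c6 c4 b4 57]
query mem[0x07]=0xff, mem[0x05]=0x2b, mem[0x15]=0x9d, mem[0x06]=0xaf, mem[0x02]=0x8b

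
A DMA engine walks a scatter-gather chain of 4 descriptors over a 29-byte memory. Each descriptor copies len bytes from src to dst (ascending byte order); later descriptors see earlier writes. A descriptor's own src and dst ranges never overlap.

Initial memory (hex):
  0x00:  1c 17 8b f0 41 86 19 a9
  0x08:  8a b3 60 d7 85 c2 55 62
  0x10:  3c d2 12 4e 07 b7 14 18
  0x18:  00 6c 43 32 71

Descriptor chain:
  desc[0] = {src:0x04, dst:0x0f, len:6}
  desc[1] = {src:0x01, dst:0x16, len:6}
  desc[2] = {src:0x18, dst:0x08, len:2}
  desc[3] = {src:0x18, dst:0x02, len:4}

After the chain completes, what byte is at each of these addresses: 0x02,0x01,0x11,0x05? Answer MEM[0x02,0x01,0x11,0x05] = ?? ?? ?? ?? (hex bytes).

#0 dst[0x0f+6] := {0x41,0x86,0x19,0xa9,0x8a,0xb3}
#1 dst[0x16+6] := {0x17,0x8b,0xf0,0x41,0x86,0x19}
#2 dst[0x08+2] := {0xf0,0x41}
#3 dst[0x02+4] := {0xf0,0x41,0x86,0x19}
query mem[0x02]=0xf0, mem[0x01]=0x17, mem[0x11]=0x19, mem[0x05]=0x19

MEM[0x02,0x01,0x11,0x05] = f0 17 19 19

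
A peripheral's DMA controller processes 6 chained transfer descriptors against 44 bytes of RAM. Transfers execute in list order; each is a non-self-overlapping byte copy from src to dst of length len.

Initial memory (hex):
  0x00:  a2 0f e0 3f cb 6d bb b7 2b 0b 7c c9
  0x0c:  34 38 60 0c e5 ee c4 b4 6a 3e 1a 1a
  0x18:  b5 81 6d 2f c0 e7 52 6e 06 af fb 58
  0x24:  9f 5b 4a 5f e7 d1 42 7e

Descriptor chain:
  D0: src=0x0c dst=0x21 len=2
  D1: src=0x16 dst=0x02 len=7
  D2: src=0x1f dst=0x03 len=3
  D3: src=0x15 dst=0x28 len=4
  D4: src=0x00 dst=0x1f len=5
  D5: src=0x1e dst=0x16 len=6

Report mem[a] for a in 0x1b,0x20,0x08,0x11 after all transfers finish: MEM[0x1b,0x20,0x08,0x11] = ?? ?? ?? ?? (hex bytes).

  after D0: wrote 2B at 0x21 = 3438
  after D1: wrote 7B at 0x02 = 1a1ab5816d2fc0
  after D2: wrote 3B at 0x03 = 6e0634
  after D3: wrote 4B at 0x28 = 3e1a1ab5
  after D4: wrote 5B at 0x1f = a20f1a6e06
  after D5: wrote 6B at 0x16 = 52a20f1a6e06
query mem[0x1b]=0x06, mem[0x20]=0x0f, mem[0x08]=0xc0, mem[0x11]=0xee

MEM[0x1b,0x20,0x08,0x11] = 06 0f c0 ee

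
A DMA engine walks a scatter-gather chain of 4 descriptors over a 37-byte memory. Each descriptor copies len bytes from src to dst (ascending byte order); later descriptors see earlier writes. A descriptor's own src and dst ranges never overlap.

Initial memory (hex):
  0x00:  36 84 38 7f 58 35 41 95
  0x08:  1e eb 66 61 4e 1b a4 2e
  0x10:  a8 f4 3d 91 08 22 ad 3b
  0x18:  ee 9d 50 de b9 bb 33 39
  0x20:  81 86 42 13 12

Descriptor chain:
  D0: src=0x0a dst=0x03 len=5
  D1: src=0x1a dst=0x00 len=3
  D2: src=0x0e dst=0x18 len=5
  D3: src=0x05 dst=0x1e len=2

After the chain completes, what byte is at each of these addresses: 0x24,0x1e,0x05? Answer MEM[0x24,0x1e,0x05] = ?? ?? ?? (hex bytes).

#0 dst[0x03+5] := {0x66,0x61,0x4e,0x1b,0xa4}
#1 dst[0x00+3] := {0x50,0xde,0xb9}
#2 dst[0x18+5] := {0xa4,0x2e,0xa8,0xf4,0x3d}
#3 dst[0x1e+2] := {0x4e,0x1b}
query mem[0x24]=0x12, mem[0x1e]=0x4e, mem[0x05]=0x4e

MEM[0x24,0x1e,0x05] = 12 4e 4e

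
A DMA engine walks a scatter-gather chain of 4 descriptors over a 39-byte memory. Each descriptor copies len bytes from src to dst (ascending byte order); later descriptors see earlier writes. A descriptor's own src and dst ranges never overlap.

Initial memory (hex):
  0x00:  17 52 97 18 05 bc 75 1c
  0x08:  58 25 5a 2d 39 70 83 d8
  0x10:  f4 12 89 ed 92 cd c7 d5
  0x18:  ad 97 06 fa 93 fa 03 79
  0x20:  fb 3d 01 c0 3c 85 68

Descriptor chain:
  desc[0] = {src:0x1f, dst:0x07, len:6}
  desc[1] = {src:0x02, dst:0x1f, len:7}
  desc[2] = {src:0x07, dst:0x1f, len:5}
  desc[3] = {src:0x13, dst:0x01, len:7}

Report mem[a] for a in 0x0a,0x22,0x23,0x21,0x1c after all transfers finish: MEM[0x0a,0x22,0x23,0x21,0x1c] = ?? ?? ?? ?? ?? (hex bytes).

#0 dst[0x07+6] := {0x79,0xfb,0x3d,0x01,0xc0,0x3c}
#1 dst[0x1f+7] := {0x97,0x18,0x05,0xbc,0x75,0x79,0xfb}
#2 dst[0x1f+5] := {0x79,0xfb,0x3d,0x01,0xc0}
#3 dst[0x01+7] := {0xed,0x92,0xcd,0xc7,0xd5,0xad,0x97}
query mem[0x0a]=0x01, mem[0x22]=0x01, mem[0x23]=0xc0, mem[0x21]=0x3d, mem[0x1c]=0x93

MEM[0x0a,0x22,0x23,0x21,0x1c] = 01 01 c0 3d 93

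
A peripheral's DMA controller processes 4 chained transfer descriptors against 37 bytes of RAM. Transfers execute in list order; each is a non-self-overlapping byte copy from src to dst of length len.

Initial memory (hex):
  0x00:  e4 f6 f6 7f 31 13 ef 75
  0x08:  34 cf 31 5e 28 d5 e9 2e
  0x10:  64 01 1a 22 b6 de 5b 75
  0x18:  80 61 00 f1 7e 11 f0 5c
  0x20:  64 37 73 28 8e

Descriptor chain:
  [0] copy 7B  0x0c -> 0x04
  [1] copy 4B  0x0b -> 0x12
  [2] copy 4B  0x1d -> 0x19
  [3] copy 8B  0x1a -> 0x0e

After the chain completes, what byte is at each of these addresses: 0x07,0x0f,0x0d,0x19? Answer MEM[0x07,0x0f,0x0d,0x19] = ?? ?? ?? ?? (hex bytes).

#0 dst[0x04+7] := {0x28,0xd5,0xe9,0x2e,0x64,0x01,0x1a}
#1 dst[0x12+4] := {0x5e,0x28,0xd5,0xe9}
#2 dst[0x19+4] := {0x11,0xf0,0x5c,0x64}
#3 dst[0x0e+8] := {0xf0,0x5c,0x64,0x11,0xf0,0x5c,0x64,0x37}
query mem[0x07]=0x2e, mem[0x0f]=0x5c, mem[0x0d]=0xd5, mem[0x19]=0x11

MEM[0x07,0x0f,0x0d,0x19] = 2e 5c d5 11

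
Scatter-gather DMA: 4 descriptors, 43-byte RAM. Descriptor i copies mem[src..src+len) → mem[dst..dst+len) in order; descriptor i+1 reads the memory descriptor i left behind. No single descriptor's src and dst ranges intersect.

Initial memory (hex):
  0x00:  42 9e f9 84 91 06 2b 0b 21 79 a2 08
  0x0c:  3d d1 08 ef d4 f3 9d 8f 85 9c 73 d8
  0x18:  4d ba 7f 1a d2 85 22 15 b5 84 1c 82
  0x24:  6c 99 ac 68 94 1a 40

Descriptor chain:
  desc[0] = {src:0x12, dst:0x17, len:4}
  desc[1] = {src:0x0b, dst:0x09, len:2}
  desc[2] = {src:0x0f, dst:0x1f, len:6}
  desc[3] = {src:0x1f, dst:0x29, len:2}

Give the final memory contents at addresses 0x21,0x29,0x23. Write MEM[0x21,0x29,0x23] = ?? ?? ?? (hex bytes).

MEM[0x21,0x29,0x23] = f3 ef 8f

  after D0: wrote 4B at 0x17 = 9d8f859c
  after D1: wrote 2B at 0x09 = 083d
  after D2: wrote 6B at 0x1f = efd4f39d8f85
  after D3: wrote 2B at 0x29 = efd4
query mem[0x21]=0xf3, mem[0x29]=0xef, mem[0x23]=0x8f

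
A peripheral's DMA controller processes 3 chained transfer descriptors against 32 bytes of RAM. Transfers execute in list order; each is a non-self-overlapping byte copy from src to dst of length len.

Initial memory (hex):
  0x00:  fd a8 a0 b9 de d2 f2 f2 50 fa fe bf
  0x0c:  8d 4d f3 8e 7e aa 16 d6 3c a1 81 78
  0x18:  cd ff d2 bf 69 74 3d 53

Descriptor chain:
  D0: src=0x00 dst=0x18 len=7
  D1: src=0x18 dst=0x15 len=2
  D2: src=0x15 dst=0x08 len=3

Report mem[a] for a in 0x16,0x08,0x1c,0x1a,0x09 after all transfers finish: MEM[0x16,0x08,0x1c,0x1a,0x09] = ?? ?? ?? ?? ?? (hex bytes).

  after D0: wrote 7B at 0x18 = fda8a0b9ded2f2
  after D1: wrote 2B at 0x15 = fda8
  after D2: wrote 3B at 0x08 = fda878
query mem[0x16]=0xa8, mem[0x08]=0xfd, mem[0x1c]=0xde, mem[0x1a]=0xa0, mem[0x09]=0xa8

MEM[0x16,0x08,0x1c,0x1a,0x09] = a8 fd de a0 a8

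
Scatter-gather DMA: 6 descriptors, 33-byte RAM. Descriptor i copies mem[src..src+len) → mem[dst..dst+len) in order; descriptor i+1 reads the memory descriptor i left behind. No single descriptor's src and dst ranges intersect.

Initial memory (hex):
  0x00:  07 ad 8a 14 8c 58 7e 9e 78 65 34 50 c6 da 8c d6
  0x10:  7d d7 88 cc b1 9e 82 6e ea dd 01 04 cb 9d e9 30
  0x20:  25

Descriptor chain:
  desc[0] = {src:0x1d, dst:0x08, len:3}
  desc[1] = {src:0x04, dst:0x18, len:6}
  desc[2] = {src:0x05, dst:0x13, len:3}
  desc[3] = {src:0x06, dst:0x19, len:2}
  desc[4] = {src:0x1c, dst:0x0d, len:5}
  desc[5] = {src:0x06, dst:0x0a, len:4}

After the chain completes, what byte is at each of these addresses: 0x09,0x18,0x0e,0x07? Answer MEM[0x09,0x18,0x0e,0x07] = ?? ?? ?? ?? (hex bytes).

MEM[0x09,0x18,0x0e,0x07] = e9 8c e9 9e

[0] 0x1d->0x08 len=3 : 9d e9 30
[1] 0x04->0x18 len=6 : 8c 58 7e 9e 9d e9
[2] 0x05->0x13 len=3 : 58 7e 9e
[3] 0x06->0x19 len=2 : 7e 9e
[4] 0x1c->0x0d len=5 : 9d e9 e9 30 25
[5] 0x06->0x0a len=4 : 7e 9e 9d e9
query mem[0x09]=0xe9, mem[0x18]=0x8c, mem[0x0e]=0xe9, mem[0x07]=0x9e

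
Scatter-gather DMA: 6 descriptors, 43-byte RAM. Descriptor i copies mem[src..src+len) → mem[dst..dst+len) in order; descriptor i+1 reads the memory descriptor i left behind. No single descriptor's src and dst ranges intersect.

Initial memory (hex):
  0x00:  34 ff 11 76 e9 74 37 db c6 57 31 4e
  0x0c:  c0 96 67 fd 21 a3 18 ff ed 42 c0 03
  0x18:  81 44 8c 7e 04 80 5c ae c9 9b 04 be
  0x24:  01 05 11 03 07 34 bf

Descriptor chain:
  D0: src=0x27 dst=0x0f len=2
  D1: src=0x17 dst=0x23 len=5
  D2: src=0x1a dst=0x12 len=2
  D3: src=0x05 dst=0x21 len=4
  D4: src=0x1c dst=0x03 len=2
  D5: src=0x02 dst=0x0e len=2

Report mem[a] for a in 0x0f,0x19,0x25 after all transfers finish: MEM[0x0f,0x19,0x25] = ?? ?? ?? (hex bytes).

  after D0: wrote 2B at 0x0f = 0307
  after D1: wrote 5B at 0x23 = 0381448c7e
  after D2: wrote 2B at 0x12 = 8c7e
  after D3: wrote 4B at 0x21 = 7437dbc6
  after D4: wrote 2B at 0x03 = 0480
  after D5: wrote 2B at 0x0e = 1104
query mem[0x0f]=0x04, mem[0x19]=0x44, mem[0x25]=0x44

MEM[0x0f,0x19,0x25] = 04 44 44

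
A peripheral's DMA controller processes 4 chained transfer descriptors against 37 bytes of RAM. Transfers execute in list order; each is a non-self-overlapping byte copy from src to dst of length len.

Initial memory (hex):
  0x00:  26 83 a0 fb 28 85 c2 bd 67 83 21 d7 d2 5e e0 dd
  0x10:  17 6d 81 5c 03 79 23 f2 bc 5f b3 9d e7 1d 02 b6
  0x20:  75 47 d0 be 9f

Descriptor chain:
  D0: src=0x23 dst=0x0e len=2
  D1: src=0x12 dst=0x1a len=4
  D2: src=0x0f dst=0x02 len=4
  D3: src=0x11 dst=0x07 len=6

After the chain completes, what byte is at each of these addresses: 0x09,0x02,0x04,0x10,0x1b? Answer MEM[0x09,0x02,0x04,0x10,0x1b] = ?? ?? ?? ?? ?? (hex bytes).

MEM[0x09,0x02,0x04,0x10,0x1b] = 5c 9f 6d 17 5c

D0: mem[0x0e..0x0f] <- [be 9f]
D1: mem[0x1a..0x1d] <- [81 5c 03 79]
D2: mem[0x02..0x05] <- [9f 17 6d 81]
D3: mem[0x07..0x0c] <- [6d 81 5c 03 79 23]
query mem[0x09]=0x5c, mem[0x02]=0x9f, mem[0x04]=0x6d, mem[0x10]=0x17, mem[0x1b]=0x5c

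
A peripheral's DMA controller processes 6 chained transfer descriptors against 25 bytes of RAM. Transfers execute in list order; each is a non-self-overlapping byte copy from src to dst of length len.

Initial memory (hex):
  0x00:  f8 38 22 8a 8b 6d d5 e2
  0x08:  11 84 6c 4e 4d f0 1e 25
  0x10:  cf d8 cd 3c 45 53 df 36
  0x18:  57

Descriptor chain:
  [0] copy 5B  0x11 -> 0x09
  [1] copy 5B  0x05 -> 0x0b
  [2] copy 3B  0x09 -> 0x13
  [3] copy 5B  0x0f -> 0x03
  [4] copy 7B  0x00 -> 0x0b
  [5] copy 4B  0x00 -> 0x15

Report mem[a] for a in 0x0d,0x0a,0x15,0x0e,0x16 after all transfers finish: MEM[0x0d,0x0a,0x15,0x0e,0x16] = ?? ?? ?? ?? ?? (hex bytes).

#0 dst[0x09+5] := {0xd8,0xcd,0x3c,0x45,0x53}
#1 dst[0x0b+5] := {0x6d,0xd5,0xe2,0x11,0xd8}
#2 dst[0x13+3] := {0xd8,0xcd,0x6d}
#3 dst[0x03+5] := {0xd8,0xcf,0xd8,0xcd,0xd8}
#4 dst[0x0b+7] := {0xf8,0x38,0x22,0xd8,0xcf,0xd8,0xcd}
#5 dst[0x15+4] := {0xf8,0x38,0x22,0xd8}
query mem[0x0d]=0x22, mem[0x0a]=0xcd, mem[0x15]=0xf8, mem[0x0e]=0xd8, mem[0x16]=0x38

MEM[0x0d,0x0a,0x15,0x0e,0x16] = 22 cd f8 d8 38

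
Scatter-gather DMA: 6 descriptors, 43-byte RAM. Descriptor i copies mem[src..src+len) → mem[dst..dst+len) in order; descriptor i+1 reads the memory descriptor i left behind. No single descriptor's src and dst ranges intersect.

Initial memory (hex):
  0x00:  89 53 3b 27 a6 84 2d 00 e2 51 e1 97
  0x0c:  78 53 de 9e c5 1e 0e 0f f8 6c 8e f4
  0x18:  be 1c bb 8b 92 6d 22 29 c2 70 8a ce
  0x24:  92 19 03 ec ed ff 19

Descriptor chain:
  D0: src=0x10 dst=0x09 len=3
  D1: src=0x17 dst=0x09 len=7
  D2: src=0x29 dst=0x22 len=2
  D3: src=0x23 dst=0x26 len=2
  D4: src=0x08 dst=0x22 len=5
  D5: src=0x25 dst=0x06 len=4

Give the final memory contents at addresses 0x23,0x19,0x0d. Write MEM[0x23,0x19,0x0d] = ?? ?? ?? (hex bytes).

#0 dst[0x09+3] := {0xc5,0x1e,0x0e}
#1 dst[0x09+7] := {0xf4,0xbe,0x1c,0xbb,0x8b,0x92,0x6d}
#2 dst[0x22+2] := {0xff,0x19}
#3 dst[0x26+2] := {0x19,0x92}
#4 dst[0x22+5] := {0xe2,0xf4,0xbe,0x1c,0xbb}
#5 dst[0x06+4] := {0x1c,0xbb,0x92,0xed}
query mem[0x23]=0xf4, mem[0x19]=0x1c, mem[0x0d]=0x8b

MEM[0x23,0x19,0x0d] = f4 1c 8b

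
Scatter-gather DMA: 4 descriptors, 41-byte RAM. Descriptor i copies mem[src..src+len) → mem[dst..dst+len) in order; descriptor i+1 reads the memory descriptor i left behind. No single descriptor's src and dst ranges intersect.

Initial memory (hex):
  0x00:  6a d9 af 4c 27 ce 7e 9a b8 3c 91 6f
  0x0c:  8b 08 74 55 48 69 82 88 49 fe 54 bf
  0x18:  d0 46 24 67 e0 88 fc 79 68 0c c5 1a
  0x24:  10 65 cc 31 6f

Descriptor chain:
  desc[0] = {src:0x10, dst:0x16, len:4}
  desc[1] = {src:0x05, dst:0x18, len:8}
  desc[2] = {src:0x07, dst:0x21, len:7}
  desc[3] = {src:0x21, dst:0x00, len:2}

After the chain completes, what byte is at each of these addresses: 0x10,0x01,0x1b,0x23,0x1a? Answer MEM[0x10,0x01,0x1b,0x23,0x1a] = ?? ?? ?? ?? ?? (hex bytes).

MEM[0x10,0x01,0x1b,0x23,0x1a] = 48 b8 b8 3c 9a

D0: mem[0x16..0x19] <- [48 69 82 88]
D1: mem[0x18..0x1f] <- [ce 7e 9a b8 3c 91 6f 8b]
D2: mem[0x21..0x27] <- [9a b8 3c 91 6f 8b 08]
D3: mem[0x00..0x01] <- [9a b8]
query mem[0x10]=0x48, mem[0x01]=0xb8, mem[0x1b]=0xb8, mem[0x23]=0x3c, mem[0x1a]=0x9a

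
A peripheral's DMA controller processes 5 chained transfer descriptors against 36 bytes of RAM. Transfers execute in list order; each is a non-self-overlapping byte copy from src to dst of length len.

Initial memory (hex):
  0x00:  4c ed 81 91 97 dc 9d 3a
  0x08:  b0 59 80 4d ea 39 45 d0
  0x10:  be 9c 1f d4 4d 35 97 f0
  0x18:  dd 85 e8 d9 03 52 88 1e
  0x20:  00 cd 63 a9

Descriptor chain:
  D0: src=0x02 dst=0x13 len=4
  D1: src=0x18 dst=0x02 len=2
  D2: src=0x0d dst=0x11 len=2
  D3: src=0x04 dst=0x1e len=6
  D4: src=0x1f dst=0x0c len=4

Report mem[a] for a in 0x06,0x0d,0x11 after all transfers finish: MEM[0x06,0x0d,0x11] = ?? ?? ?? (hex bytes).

D0: mem[0x13..0x16] <- [81 91 97 dc]
D1: mem[0x02..0x03] <- [dd 85]
D2: mem[0x11..0x12] <- [39 45]
D3: mem[0x1e..0x23] <- [97 dc 9d 3a b0 59]
D4: mem[0x0c..0x0f] <- [dc 9d 3a b0]
query mem[0x06]=0x9d, mem[0x0d]=0x9d, mem[0x11]=0x39

MEM[0x06,0x0d,0x11] = 9d 9d 39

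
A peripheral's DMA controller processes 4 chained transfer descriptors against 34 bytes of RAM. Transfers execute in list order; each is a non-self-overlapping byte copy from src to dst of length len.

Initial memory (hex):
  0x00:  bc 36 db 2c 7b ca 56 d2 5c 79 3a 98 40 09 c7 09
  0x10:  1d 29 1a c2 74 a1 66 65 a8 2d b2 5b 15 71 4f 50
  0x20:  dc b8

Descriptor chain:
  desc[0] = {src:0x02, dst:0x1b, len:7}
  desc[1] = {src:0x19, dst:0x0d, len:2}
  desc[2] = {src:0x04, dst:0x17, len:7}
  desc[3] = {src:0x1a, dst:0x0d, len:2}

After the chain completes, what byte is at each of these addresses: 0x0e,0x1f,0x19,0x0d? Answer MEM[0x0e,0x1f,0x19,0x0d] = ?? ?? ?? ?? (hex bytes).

MEM[0x0e,0x1f,0x19,0x0d] = 5c 56 56 d2

  after D0: wrote 7B at 0x1b = db2c7bca56d25c
  after D1: wrote 2B at 0x0d = 2db2
  after D2: wrote 7B at 0x17 = 7bca56d25c793a
  after D3: wrote 2B at 0x0d = d25c
query mem[0x0e]=0x5c, mem[0x1f]=0x56, mem[0x19]=0x56, mem[0x0d]=0xd2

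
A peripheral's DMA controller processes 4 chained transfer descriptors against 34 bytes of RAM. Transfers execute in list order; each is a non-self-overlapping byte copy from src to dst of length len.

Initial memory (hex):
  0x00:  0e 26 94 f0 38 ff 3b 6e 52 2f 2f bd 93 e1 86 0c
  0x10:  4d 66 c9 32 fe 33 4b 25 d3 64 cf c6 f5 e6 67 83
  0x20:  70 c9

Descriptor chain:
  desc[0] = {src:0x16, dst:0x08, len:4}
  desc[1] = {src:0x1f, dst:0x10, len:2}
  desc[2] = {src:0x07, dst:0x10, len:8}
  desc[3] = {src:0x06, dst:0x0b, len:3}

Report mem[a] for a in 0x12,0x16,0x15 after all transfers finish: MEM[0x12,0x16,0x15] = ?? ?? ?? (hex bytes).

#0 dst[0x08+4] := {0x4b,0x25,0xd3,0x64}
#1 dst[0x10+2] := {0x83,0x70}
#2 dst[0x10+8] := {0x6e,0x4b,0x25,0xd3,0x64,0x93,0xe1,0x86}
#3 dst[0x0b+3] := {0x3b,0x6e,0x4b}
query mem[0x12]=0x25, mem[0x16]=0xe1, mem[0x15]=0x93

MEM[0x12,0x16,0x15] = 25 e1 93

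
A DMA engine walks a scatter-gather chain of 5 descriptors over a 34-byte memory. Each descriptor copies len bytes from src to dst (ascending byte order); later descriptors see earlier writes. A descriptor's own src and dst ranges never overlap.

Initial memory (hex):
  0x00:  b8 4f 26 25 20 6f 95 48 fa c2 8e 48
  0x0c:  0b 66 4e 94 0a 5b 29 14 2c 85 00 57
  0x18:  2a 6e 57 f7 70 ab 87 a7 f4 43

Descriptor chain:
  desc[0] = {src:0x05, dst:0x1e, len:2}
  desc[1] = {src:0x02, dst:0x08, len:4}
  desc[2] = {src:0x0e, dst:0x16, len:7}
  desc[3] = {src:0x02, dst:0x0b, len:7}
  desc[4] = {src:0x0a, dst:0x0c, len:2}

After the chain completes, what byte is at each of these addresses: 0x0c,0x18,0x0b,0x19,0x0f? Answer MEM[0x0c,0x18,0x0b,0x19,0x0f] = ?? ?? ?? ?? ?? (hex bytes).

#0 dst[0x1e+2] := {0x6f,0x95}
#1 dst[0x08+4] := {0x26,0x25,0x20,0x6f}
#2 dst[0x16+7] := {0x4e,0x94,0x0a,0x5b,0x29,0x14,0x2c}
#3 dst[0x0b+7] := {0x26,0x25,0x20,0x6f,0x95,0x48,0x26}
#4 dst[0x0c+2] := {0x20,0x26}
query mem[0x0c]=0x20, mem[0x18]=0x0a, mem[0x0b]=0x26, mem[0x19]=0x5b, mem[0x0f]=0x95

MEM[0x0c,0x18,0x0b,0x19,0x0f] = 20 0a 26 5b 95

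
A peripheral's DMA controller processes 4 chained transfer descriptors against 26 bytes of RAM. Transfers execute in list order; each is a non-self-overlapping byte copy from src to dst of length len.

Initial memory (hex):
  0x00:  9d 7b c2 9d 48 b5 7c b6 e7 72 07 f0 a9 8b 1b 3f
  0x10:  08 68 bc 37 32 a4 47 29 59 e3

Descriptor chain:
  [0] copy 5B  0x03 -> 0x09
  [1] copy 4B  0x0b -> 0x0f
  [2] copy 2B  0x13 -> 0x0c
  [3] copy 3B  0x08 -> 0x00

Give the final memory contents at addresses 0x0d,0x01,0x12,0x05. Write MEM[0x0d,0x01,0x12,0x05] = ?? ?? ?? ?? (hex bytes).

[0] 0x03->0x09 len=5 : 9d 48 b5 7c b6
[1] 0x0b->0x0f len=4 : b5 7c b6 1b
[2] 0x13->0x0c len=2 : 37 32
[3] 0x08->0x00 len=3 : e7 9d 48
query mem[0x0d]=0x32, mem[0x01]=0x9d, mem[0x12]=0x1b, mem[0x05]=0xb5

MEM[0x0d,0x01,0x12,0x05] = 32 9d 1b b5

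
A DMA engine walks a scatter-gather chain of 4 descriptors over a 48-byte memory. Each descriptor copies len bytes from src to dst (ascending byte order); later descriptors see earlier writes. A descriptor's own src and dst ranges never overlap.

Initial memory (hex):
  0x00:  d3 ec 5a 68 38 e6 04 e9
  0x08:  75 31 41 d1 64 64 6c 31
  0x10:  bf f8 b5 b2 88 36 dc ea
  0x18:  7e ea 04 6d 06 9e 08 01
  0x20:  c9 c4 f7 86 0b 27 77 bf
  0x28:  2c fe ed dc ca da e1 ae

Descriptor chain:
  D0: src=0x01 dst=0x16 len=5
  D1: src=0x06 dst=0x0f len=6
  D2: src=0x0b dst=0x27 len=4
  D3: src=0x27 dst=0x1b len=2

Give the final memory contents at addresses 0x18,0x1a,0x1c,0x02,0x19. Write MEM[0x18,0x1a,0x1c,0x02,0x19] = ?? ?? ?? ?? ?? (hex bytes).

MEM[0x18,0x1a,0x1c,0x02,0x19] = 68 e6 64 5a 38

D0: mem[0x16..0x1a] <- [ec 5a 68 38 e6]
D1: mem[0x0f..0x14] <- [04 e9 75 31 41 d1]
D2: mem[0x27..0x2a] <- [d1 64 64 6c]
D3: mem[0x1b..0x1c] <- [d1 64]
query mem[0x18]=0x68, mem[0x1a]=0xe6, mem[0x1c]=0x64, mem[0x02]=0x5a, mem[0x19]=0x38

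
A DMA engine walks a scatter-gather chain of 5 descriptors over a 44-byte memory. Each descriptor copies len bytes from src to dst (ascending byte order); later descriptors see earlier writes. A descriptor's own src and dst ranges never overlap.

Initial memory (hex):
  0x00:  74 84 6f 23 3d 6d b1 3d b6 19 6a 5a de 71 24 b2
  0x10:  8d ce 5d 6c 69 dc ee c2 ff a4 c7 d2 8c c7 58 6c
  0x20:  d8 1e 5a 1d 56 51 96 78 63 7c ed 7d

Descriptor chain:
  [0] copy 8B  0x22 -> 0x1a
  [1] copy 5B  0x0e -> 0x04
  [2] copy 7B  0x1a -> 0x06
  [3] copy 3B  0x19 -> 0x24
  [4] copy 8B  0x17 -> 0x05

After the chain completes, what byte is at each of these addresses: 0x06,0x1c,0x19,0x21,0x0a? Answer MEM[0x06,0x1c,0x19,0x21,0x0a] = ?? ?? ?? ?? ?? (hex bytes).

MEM[0x06,0x1c,0x19,0x21,0x0a] = ff 56 a4 7c 56

#0 dst[0x1a+8] := {0x5a,0x1d,0x56,0x51,0x96,0x78,0x63,0x7c}
#1 dst[0x04+5] := {0x24,0xb2,0x8d,0xce,0x5d}
#2 dst[0x06+7] := {0x5a,0x1d,0x56,0x51,0x96,0x78,0x63}
#3 dst[0x24+3] := {0xa4,0x5a,0x1d}
#4 dst[0x05+8] := {0xc2,0xff,0xa4,0x5a,0x1d,0x56,0x51,0x96}
query mem[0x06]=0xff, mem[0x1c]=0x56, mem[0x19]=0xa4, mem[0x21]=0x7c, mem[0x0a]=0x56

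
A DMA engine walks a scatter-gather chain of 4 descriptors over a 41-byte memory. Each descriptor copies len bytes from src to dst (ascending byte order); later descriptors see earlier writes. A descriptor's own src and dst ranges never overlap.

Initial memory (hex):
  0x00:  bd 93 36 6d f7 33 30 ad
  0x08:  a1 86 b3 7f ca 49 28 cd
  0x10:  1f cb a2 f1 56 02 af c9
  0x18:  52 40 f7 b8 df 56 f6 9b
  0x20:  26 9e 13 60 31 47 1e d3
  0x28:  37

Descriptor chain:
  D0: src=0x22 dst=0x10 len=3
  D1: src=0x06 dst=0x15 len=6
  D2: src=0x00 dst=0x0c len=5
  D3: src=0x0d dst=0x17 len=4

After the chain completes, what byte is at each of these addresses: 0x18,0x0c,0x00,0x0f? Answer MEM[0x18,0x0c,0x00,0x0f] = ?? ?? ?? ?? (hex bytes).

[0] 0x22->0x10 len=3 : 13 60 31
[1] 0x06->0x15 len=6 : 30 ad a1 86 b3 7f
[2] 0x00->0x0c len=5 : bd 93 36 6d f7
[3] 0x0d->0x17 len=4 : 93 36 6d f7
query mem[0x18]=0x36, mem[0x0c]=0xbd, mem[0x00]=0xbd, mem[0x0f]=0x6d

MEM[0x18,0x0c,0x00,0x0f] = 36 bd bd 6d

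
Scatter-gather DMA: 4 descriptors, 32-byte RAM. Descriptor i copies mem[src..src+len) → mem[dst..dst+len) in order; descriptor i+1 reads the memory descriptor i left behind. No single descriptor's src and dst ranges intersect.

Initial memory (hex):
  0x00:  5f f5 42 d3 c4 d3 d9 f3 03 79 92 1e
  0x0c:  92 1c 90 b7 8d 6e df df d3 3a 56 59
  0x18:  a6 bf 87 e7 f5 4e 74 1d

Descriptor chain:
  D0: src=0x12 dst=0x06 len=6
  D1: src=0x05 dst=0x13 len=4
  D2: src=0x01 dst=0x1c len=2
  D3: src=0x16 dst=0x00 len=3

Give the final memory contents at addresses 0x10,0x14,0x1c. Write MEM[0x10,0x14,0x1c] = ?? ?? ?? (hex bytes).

#0 dst[0x06+6] := {0xdf,0xdf,0xd3,0x3a,0x56,0x59}
#1 dst[0x13+4] := {0xd3,0xdf,0xdf,0xd3}
#2 dst[0x1c+2] := {0xf5,0x42}
#3 dst[0x00+3] := {0xd3,0x59,0xa6}
query mem[0x10]=0x8d, mem[0x14]=0xdf, mem[0x1c]=0xf5

MEM[0x10,0x14,0x1c] = 8d df f5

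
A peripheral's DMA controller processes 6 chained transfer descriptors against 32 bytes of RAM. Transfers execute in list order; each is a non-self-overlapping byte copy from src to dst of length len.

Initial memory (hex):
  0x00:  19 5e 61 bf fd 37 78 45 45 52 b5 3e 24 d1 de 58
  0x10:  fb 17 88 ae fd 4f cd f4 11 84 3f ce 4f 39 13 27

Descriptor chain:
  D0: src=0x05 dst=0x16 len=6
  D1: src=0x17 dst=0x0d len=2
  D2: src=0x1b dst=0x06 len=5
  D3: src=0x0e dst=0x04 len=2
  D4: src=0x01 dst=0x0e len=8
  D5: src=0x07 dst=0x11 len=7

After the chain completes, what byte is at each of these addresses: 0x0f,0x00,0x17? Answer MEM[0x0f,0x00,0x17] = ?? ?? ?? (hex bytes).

MEM[0x0f,0x00,0x17] = 61 19 78

#0 dst[0x16+6] := {0x37,0x78,0x45,0x45,0x52,0xb5}
#1 dst[0x0d+2] := {0x78,0x45}
#2 dst[0x06+5] := {0xb5,0x4f,0x39,0x13,0x27}
#3 dst[0x04+2] := {0x45,0x58}
#4 dst[0x0e+8] := {0x5e,0x61,0xbf,0x45,0x58,0xb5,0x4f,0x39}
#5 dst[0x11+7] := {0x4f,0x39,0x13,0x27,0x3e,0x24,0x78}
query mem[0x0f]=0x61, mem[0x00]=0x19, mem[0x17]=0x78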